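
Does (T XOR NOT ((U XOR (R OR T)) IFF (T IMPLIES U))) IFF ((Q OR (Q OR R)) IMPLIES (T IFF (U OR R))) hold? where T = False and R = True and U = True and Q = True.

False

R OR T = True OR False = True
U XOR (R OR T) = True XOR True = False
T IMPLIES U = False IMPLIES True = True
(U XOR (R OR T)) IFF (T IMPLIES U) = False IFF True = False
NOT ((U XOR (R OR T)) IFF (T IMPLIES U)) = NOT False = True
T XOR NOT ((U XOR (R OR T)) IFF (T IMPLIES U)) = False XOR True = True
Q OR R = True OR True = True
Q OR (Q OR R) = True OR True = True
U OR R = True OR True = True
T IFF (U OR R) = False IFF True = False
(Q OR (Q OR R)) IMPLIES (T IFF (U OR R)) = True IMPLIES False = False
(T XOR NOT ((U XOR (R OR T)) IFF (T IMPLIES U))) IFF ((Q OR (Q OR R)) IMPLIES (T IFF (U OR R))) = True IFF False = False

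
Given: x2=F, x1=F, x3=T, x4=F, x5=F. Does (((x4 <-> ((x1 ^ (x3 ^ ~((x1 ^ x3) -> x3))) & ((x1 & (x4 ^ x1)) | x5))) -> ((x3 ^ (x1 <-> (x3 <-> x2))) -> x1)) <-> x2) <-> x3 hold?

Substituting x2=F, x1=F, x3=T, x4=F, x5=F:
x1 ^ x3 = F ^ T = T
(x1 ^ x3) -> x3 = T -> T = T
~((x1 ^ x3) -> x3) = ~T = F
x3 ^ ~((x1 ^ x3) -> x3) = T ^ F = T
x1 ^ (x3 ^ ~((x1 ^ x3) -> x3)) = F ^ T = T
x4 ^ x1 = F ^ F = F
x1 & (x4 ^ x1) = F & F = F
(x1 & (x4 ^ x1)) | x5 = F | F = F
(x1 ^ (x3 ^ ~((x1 ^ x3) -> x3))) & ((x1 & (x4 ^ x1)) | x5) = T & F = F
x4 <-> ((x1 ^ (x3 ^ ~((x1 ^ x3) -> x3))) & ((x1 & (x4 ^ x1)) | x5)) = F <-> F = T
x3 <-> x2 = T <-> F = F
x1 <-> (x3 <-> x2) = F <-> F = T
x3 ^ (x1 <-> (x3 <-> x2)) = T ^ T = F
(x3 ^ (x1 <-> (x3 <-> x2))) -> x1 = F -> F = T
(x4 <-> ((x1 ^ (x3 ^ ~((x1 ^ x3) -> x3))) & ((x1 & (x4 ^ x1)) | x5))) -> ((x3 ^ (x1 <-> (x3 <-> x2))) -> x1) = T -> T = T
((x4 <-> ((x1 ^ (x3 ^ ~((x1 ^ x3) -> x3))) & ((x1 & (x4 ^ x1)) | x5))) -> ((x3 ^ (x1 <-> (x3 <-> x2))) -> x1)) <-> x2 = T <-> F = F
(((x4 <-> ((x1 ^ (x3 ^ ~((x1 ^ x3) -> x3))) & ((x1 & (x4 ^ x1)) | x5))) -> ((x3 ^ (x1 <-> (x3 <-> x2))) -> x1)) <-> x2) <-> x3 = F <-> T = F

F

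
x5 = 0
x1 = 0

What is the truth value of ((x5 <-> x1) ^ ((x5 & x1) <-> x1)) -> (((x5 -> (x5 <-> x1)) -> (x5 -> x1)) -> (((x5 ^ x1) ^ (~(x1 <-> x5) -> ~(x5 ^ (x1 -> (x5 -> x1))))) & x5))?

x5 <-> x1 = 0 <-> 0 = 1
x5 & x1 = 0 & 0 = 0
(x5 & x1) <-> x1 = 0 <-> 0 = 1
(x5 <-> x1) ^ ((x5 & x1) <-> x1) = 1 ^ 1 = 0
x5 <-> x1 = 0 <-> 0 = 1
x5 -> (x5 <-> x1) = 0 -> 1 = 1
x5 -> x1 = 0 -> 0 = 1
(x5 -> (x5 <-> x1)) -> (x5 -> x1) = 1 -> 1 = 1
x5 ^ x1 = 0 ^ 0 = 0
x1 <-> x5 = 0 <-> 0 = 1
~(x1 <-> x5) = ~1 = 0
x5 -> x1 = 0 -> 0 = 1
x1 -> (x5 -> x1) = 0 -> 1 = 1
x5 ^ (x1 -> (x5 -> x1)) = 0 ^ 1 = 1
~(x5 ^ (x1 -> (x5 -> x1))) = ~1 = 0
~(x1 <-> x5) -> ~(x5 ^ (x1 -> (x5 -> x1))) = 0 -> 0 = 1
(x5 ^ x1) ^ (~(x1 <-> x5) -> ~(x5 ^ (x1 -> (x5 -> x1)))) = 0 ^ 1 = 1
((x5 ^ x1) ^ (~(x1 <-> x5) -> ~(x5 ^ (x1 -> (x5 -> x1))))) & x5 = 1 & 0 = 0
((x5 -> (x5 <-> x1)) -> (x5 -> x1)) -> (((x5 ^ x1) ^ (~(x1 <-> x5) -> ~(x5 ^ (x1 -> (x5 -> x1))))) & x5) = 1 -> 0 = 0
((x5 <-> x1) ^ ((x5 & x1) <-> x1)) -> (((x5 -> (x5 <-> x1)) -> (x5 -> x1)) -> (((x5 ^ x1) ^ (~(x1 <-> x5) -> ~(x5 ^ (x1 -> (x5 -> x1))))) & x5)) = 0 -> 0 = 1

1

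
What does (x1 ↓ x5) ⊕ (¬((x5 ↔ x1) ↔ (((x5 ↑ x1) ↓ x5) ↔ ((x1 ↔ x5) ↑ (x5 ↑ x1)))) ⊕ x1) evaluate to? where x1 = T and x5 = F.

x1 ↓ x5 = T ↓ F = F
x5 ↔ x1 = F ↔ T = F
x5 ↑ x1 = F ↑ T = T
(x5 ↑ x1) ↓ x5 = T ↓ F = F
x1 ↔ x5 = T ↔ F = F
x5 ↑ x1 = F ↑ T = T
(x1 ↔ x5) ↑ (x5 ↑ x1) = F ↑ T = T
((x5 ↑ x1) ↓ x5) ↔ ((x1 ↔ x5) ↑ (x5 ↑ x1)) = F ↔ T = F
(x5 ↔ x1) ↔ (((x5 ↑ x1) ↓ x5) ↔ ((x1 ↔ x5) ↑ (x5 ↑ x1))) = F ↔ F = T
¬((x5 ↔ x1) ↔ (((x5 ↑ x1) ↓ x5) ↔ ((x1 ↔ x5) ↑ (x5 ↑ x1)))) = ¬T = F
¬((x5 ↔ x1) ↔ (((x5 ↑ x1) ↓ x5) ↔ ((x1 ↔ x5) ↑ (x5 ↑ x1)))) ⊕ x1 = F ⊕ T = T
(x1 ↓ x5) ⊕ (¬((x5 ↔ x1) ↔ (((x5 ↑ x1) ↓ x5) ↔ ((x1 ↔ x5) ↑ (x5 ↑ x1)))) ⊕ x1) = F ⊕ T = T

T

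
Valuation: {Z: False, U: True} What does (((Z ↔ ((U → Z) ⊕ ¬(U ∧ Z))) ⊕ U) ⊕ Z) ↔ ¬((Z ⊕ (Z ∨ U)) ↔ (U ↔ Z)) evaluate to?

U → Z = True → False = False
U ∧ Z = True ∧ False = False
¬(U ∧ Z) = ¬False = True
(U → Z) ⊕ ¬(U ∧ Z) = False ⊕ True = True
Z ↔ ((U → Z) ⊕ ¬(U ∧ Z)) = False ↔ True = False
(Z ↔ ((U → Z) ⊕ ¬(U ∧ Z))) ⊕ U = False ⊕ True = True
((Z ↔ ((U → Z) ⊕ ¬(U ∧ Z))) ⊕ U) ⊕ Z = True ⊕ False = True
Z ∨ U = False ∨ True = True
Z ⊕ (Z ∨ U) = False ⊕ True = True
U ↔ Z = True ↔ False = False
(Z ⊕ (Z ∨ U)) ↔ (U ↔ Z) = True ↔ False = False
¬((Z ⊕ (Z ∨ U)) ↔ (U ↔ Z)) = ¬False = True
(((Z ↔ ((U → Z) ⊕ ¬(U ∧ Z))) ⊕ U) ⊕ Z) ↔ ¬((Z ⊕ (Z ∨ U)) ↔ (U ↔ Z)) = True ↔ True = True

True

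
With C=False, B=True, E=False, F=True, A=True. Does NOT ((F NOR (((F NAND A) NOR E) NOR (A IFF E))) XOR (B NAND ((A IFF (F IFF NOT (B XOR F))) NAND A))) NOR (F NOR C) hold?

Substituting C=False, B=True, E=False, F=True, A=True:
F NAND A = True NAND True = False
(F NAND A) NOR E = False NOR False = True
A IFF E = True IFF False = False
((F NAND A) NOR E) NOR (A IFF E) = True NOR False = False
F NOR (((F NAND A) NOR E) NOR (A IFF E)) = True NOR False = False
B XOR F = True XOR True = False
NOT (B XOR F) = NOT False = True
F IFF NOT (B XOR F) = True IFF True = True
A IFF (F IFF NOT (B XOR F)) = True IFF True = True
(A IFF (F IFF NOT (B XOR F))) NAND A = True NAND True = False
B NAND ((A IFF (F IFF NOT (B XOR F))) NAND A) = True NAND False = True
(F NOR (((F NAND A) NOR E) NOR (A IFF E))) XOR (B NAND ((A IFF (F IFF NOT (B XOR F))) NAND A)) = False XOR True = True
NOT ((F NOR (((F NAND A) NOR E) NOR (A IFF E))) XOR (B NAND ((A IFF (F IFF NOT (B XOR F))) NAND A))) = NOT True = False
F NOR C = True NOR False = False
NOT ((F NOR (((F NAND A) NOR E) NOR (A IFF E))) XOR (B NAND ((A IFF (F IFF NOT (B XOR F))) NAND A))) NOR (F NOR C) = False NOR False = True

True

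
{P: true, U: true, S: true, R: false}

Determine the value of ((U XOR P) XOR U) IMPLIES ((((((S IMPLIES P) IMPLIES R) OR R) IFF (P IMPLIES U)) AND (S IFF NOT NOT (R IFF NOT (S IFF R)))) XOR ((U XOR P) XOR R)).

U XOR P = true XOR true = false
(U XOR P) XOR U = false XOR true = true
S IMPLIES P = true IMPLIES true = true
(S IMPLIES P) IMPLIES R = true IMPLIES false = false
((S IMPLIES P) IMPLIES R) OR R = false OR false = false
P IMPLIES U = true IMPLIES true = true
(((S IMPLIES P) IMPLIES R) OR R) IFF (P IMPLIES U) = false IFF true = false
S IFF R = true IFF false = false
NOT (S IFF R) = NOT false = true
R IFF NOT (S IFF R) = false IFF true = false
NOT (R IFF NOT (S IFF R)) = NOT false = true
NOT NOT (R IFF NOT (S IFF R)) = NOT true = false
S IFF NOT NOT (R IFF NOT (S IFF R)) = true IFF false = false
((((S IMPLIES P) IMPLIES R) OR R) IFF (P IMPLIES U)) AND (S IFF NOT NOT (R IFF NOT (S IFF R))) = false AND false = false
U XOR P = true XOR true = false
(U XOR P) XOR R = false XOR false = false
(((((S IMPLIES P) IMPLIES R) OR R) IFF (P IMPLIES U)) AND (S IFF NOT NOT (R IFF NOT (S IFF R)))) XOR ((U XOR P) XOR R) = false XOR false = false
((U XOR P) XOR U) IMPLIES ((((((S IMPLIES P) IMPLIES R) OR R) IFF (P IMPLIES U)) AND (S IFF NOT NOT (R IFF NOT (S IFF R)))) XOR ((U XOR P) XOR R)) = true IMPLIES false = false

false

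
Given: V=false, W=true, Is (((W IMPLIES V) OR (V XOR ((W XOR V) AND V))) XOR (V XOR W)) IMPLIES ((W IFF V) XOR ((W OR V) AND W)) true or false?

true

Substituting V=false, W=true:
W IMPLIES V = true IMPLIES false = false
W XOR V = true XOR false = true
(W XOR V) AND V = true AND false = false
V XOR ((W XOR V) AND V) = false XOR false = false
(W IMPLIES V) OR (V XOR ((W XOR V) AND V)) = false OR false = false
V XOR W = false XOR true = true
((W IMPLIES V) OR (V XOR ((W XOR V) AND V))) XOR (V XOR W) = false XOR true = true
W IFF V = true IFF false = false
W OR V = true OR false = true
(W OR V) AND W = true AND true = true
(W IFF V) XOR ((W OR V) AND W) = false XOR true = true
(((W IMPLIES V) OR (V XOR ((W XOR V) AND V))) XOR (V XOR W)) IMPLIES ((W IFF V) XOR ((W OR V) AND W)) = true IMPLIES true = true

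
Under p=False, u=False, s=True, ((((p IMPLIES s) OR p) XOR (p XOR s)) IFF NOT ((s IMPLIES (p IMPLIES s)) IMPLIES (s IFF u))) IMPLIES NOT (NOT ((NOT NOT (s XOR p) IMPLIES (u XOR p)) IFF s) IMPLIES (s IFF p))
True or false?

p IMPLIES s = False IMPLIES True = True
(p IMPLIES s) OR p = True OR False = True
p XOR s = False XOR True = True
((p IMPLIES s) OR p) XOR (p XOR s) = True XOR True = False
p IMPLIES s = False IMPLIES True = True
s IMPLIES (p IMPLIES s) = True IMPLIES True = True
s IFF u = True IFF False = False
(s IMPLIES (p IMPLIES s)) IMPLIES (s IFF u) = True IMPLIES False = False
NOT ((s IMPLIES (p IMPLIES s)) IMPLIES (s IFF u)) = NOT False = True
(((p IMPLIES s) OR p) XOR (p XOR s)) IFF NOT ((s IMPLIES (p IMPLIES s)) IMPLIES (s IFF u)) = False IFF True = False
s XOR p = True XOR False = True
NOT (s XOR p) = NOT True = False
NOT NOT (s XOR p) = NOT False = True
u XOR p = False XOR False = False
NOT NOT (s XOR p) IMPLIES (u XOR p) = True IMPLIES False = False
(NOT NOT (s XOR p) IMPLIES (u XOR p)) IFF s = False IFF True = False
NOT ((NOT NOT (s XOR p) IMPLIES (u XOR p)) IFF s) = NOT False = True
s IFF p = True IFF False = False
NOT ((NOT NOT (s XOR p) IMPLIES (u XOR p)) IFF s) IMPLIES (s IFF p) = True IMPLIES False = False
NOT (NOT ((NOT NOT (s XOR p) IMPLIES (u XOR p)) IFF s) IMPLIES (s IFF p)) = NOT False = True
((((p IMPLIES s) OR p) XOR (p XOR s)) IFF NOT ((s IMPLIES (p IMPLIES s)) IMPLIES (s IFF u))) IMPLIES NOT (NOT ((NOT NOT (s XOR p) IMPLIES (u XOR p)) IFF s) IMPLIES (s IFF p)) = False IMPLIES True = True

True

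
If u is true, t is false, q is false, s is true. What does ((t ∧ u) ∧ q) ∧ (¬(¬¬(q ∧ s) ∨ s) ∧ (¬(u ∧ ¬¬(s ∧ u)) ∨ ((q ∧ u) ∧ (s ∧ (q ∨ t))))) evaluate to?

F

t ∧ u = F ∧ T = F
(t ∧ u) ∧ q = F ∧ F = F
q ∧ s = F ∧ T = F
¬(q ∧ s) = ¬F = T
¬¬(q ∧ s) = ¬T = F
¬¬(q ∧ s) ∨ s = F ∨ T = T
¬(¬¬(q ∧ s) ∨ s) = ¬T = F
s ∧ u = T ∧ T = T
¬(s ∧ u) = ¬T = F
¬¬(s ∧ u) = ¬F = T
u ∧ ¬¬(s ∧ u) = T ∧ T = T
¬(u ∧ ¬¬(s ∧ u)) = ¬T = F
q ∧ u = F ∧ T = F
q ∨ t = F ∨ F = F
s ∧ (q ∨ t) = T ∧ F = F
(q ∧ u) ∧ (s ∧ (q ∨ t)) = F ∧ F = F
¬(u ∧ ¬¬(s ∧ u)) ∨ ((q ∧ u) ∧ (s ∧ (q ∨ t))) = F ∨ F = F
¬(¬¬(q ∧ s) ∨ s) ∧ (¬(u ∧ ¬¬(s ∧ u)) ∨ ((q ∧ u) ∧ (s ∧ (q ∨ t)))) = F ∧ F = F
((t ∧ u) ∧ q) ∧ (¬(¬¬(q ∧ s) ∨ s) ∧ (¬(u ∧ ¬¬(s ∧ u)) ∨ ((q ∧ u) ∧ (s ∧ (q ∨ t))))) = F ∧ F = F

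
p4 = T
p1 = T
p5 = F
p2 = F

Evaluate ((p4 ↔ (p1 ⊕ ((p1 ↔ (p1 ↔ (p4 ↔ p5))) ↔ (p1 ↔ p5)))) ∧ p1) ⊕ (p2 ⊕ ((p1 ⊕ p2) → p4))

T

Substituting p4=T, p1=T, p5=F, p2=F:
p4 ↔ p5 = T ↔ F = F
p1 ↔ (p4 ↔ p5) = T ↔ F = F
p1 ↔ (p1 ↔ (p4 ↔ p5)) = T ↔ F = F
p1 ↔ p5 = T ↔ F = F
(p1 ↔ (p1 ↔ (p4 ↔ p5))) ↔ (p1 ↔ p5) = F ↔ F = T
p1 ⊕ ((p1 ↔ (p1 ↔ (p4 ↔ p5))) ↔ (p1 ↔ p5)) = T ⊕ T = F
p4 ↔ (p1 ⊕ ((p1 ↔ (p1 ↔ (p4 ↔ p5))) ↔ (p1 ↔ p5))) = T ↔ F = F
(p4 ↔ (p1 ⊕ ((p1 ↔ (p1 ↔ (p4 ↔ p5))) ↔ (p1 ↔ p5)))) ∧ p1 = F ∧ T = F
p1 ⊕ p2 = T ⊕ F = T
(p1 ⊕ p2) → p4 = T → T = T
p2 ⊕ ((p1 ⊕ p2) → p4) = F ⊕ T = T
((p4 ↔ (p1 ⊕ ((p1 ↔ (p1 ↔ (p4 ↔ p5))) ↔ (p1 ↔ p5)))) ∧ p1) ⊕ (p2 ⊕ ((p1 ⊕ p2) → p4)) = F ⊕ T = T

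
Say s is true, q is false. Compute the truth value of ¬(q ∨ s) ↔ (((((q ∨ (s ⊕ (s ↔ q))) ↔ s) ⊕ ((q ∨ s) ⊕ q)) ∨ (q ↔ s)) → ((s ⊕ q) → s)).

F

q ∨ s = F ∨ T = T
¬(q ∨ s) = ¬T = F
s ↔ q = T ↔ F = F
s ⊕ (s ↔ q) = T ⊕ F = T
q ∨ (s ⊕ (s ↔ q)) = F ∨ T = T
(q ∨ (s ⊕ (s ↔ q))) ↔ s = T ↔ T = T
q ∨ s = F ∨ T = T
(q ∨ s) ⊕ q = T ⊕ F = T
((q ∨ (s ⊕ (s ↔ q))) ↔ s) ⊕ ((q ∨ s) ⊕ q) = T ⊕ T = F
q ↔ s = F ↔ T = F
(((q ∨ (s ⊕ (s ↔ q))) ↔ s) ⊕ ((q ∨ s) ⊕ q)) ∨ (q ↔ s) = F ∨ F = F
s ⊕ q = T ⊕ F = T
(s ⊕ q) → s = T → T = T
((((q ∨ (s ⊕ (s ↔ q))) ↔ s) ⊕ ((q ∨ s) ⊕ q)) ∨ (q ↔ s)) → ((s ⊕ q) → s) = F → T = T
¬(q ∨ s) ↔ (((((q ∨ (s ⊕ (s ↔ q))) ↔ s) ⊕ ((q ∨ s) ⊕ q)) ∨ (q ↔ s)) → ((s ⊕ q) → s)) = F ↔ T = F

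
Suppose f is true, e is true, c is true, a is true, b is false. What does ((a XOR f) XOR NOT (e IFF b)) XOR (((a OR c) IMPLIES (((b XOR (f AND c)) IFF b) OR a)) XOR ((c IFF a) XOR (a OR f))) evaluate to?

F

a XOR f = T XOR T = F
e IFF b = T IFF F = F
NOT (e IFF b) = NOT F = T
(a XOR f) XOR NOT (e IFF b) = F XOR T = T
a OR c = T OR T = T
f AND c = T AND T = T
b XOR (f AND c) = F XOR T = T
(b XOR (f AND c)) IFF b = T IFF F = F
((b XOR (f AND c)) IFF b) OR a = F OR T = T
(a OR c) IMPLIES (((b XOR (f AND c)) IFF b) OR a) = T IMPLIES T = T
c IFF a = T IFF T = T
a OR f = T OR T = T
(c IFF a) XOR (a OR f) = T XOR T = F
((a OR c) IMPLIES (((b XOR (f AND c)) IFF b) OR a)) XOR ((c IFF a) XOR (a OR f)) = T XOR F = T
((a XOR f) XOR NOT (e IFF b)) XOR (((a OR c) IMPLIES (((b XOR (f AND c)) IFF b) OR a)) XOR ((c IFF a) XOR (a OR f))) = T XOR T = F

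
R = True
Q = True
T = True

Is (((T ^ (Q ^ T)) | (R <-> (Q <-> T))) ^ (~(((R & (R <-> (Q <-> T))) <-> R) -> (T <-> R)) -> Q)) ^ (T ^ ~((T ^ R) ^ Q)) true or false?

True

Substituting R=True, Q=True, T=True:
Q ^ T = True ^ True = False
T ^ (Q ^ T) = True ^ False = True
Q <-> T = True <-> True = True
R <-> (Q <-> T) = True <-> True = True
(T ^ (Q ^ T)) | (R <-> (Q <-> T)) = True | True = True
Q <-> T = True <-> True = True
R <-> (Q <-> T) = True <-> True = True
R & (R <-> (Q <-> T)) = True & True = True
(R & (R <-> (Q <-> T))) <-> R = True <-> True = True
T <-> R = True <-> True = True
((R & (R <-> (Q <-> T))) <-> R) -> (T <-> R) = True -> True = True
~(((R & (R <-> (Q <-> T))) <-> R) -> (T <-> R)) = ~True = False
~(((R & (R <-> (Q <-> T))) <-> R) -> (T <-> R)) -> Q = False -> True = True
((T ^ (Q ^ T)) | (R <-> (Q <-> T))) ^ (~(((R & (R <-> (Q <-> T))) <-> R) -> (T <-> R)) -> Q) = True ^ True = False
T ^ R = True ^ True = False
(T ^ R) ^ Q = False ^ True = True
~((T ^ R) ^ Q) = ~True = False
T ^ ~((T ^ R) ^ Q) = True ^ False = True
(((T ^ (Q ^ T)) | (R <-> (Q <-> T))) ^ (~(((R & (R <-> (Q <-> T))) <-> R) -> (T <-> R)) -> Q)) ^ (T ^ ~((T ^ R) ^ Q)) = False ^ True = True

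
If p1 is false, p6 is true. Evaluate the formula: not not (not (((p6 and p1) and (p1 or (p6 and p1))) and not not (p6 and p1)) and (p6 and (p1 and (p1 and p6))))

p6 and p1 = True and False = False
p6 and p1 = True and False = False
p1 or (p6 and p1) = False or False = False
(p6 and p1) and (p1 or (p6 and p1)) = False and False = False
p6 and p1 = True and False = False
not (p6 and p1) = not False = True
not not (p6 and p1) = not True = False
((p6 and p1) and (p1 or (p6 and p1))) and not not (p6 and p1) = False and False = False
not (((p6 and p1) and (p1 or (p6 and p1))) and not not (p6 and p1)) = not False = True
p1 and p6 = False and True = False
p1 and (p1 and p6) = False and False = False
p6 and (p1 and (p1 and p6)) = True and False = False
not (((p6 and p1) and (p1 or (p6 and p1))) and not not (p6 and p1)) and (p6 and (p1 and (p1 and p6))) = True and False = False
not (not (((p6 and p1) and (p1 or (p6 and p1))) and not not (p6 and p1)) and (p6 and (p1 and (p1 and p6)))) = not False = True
not not (not (((p6 and p1) and (p1 or (p6 and p1))) and not not (p6 and p1)) and (p6 and (p1 and (p1 and p6)))) = not True = False

False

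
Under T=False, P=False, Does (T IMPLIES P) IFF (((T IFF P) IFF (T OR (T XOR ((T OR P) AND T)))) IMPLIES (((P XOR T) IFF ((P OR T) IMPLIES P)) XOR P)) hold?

True

Substituting T=False, P=False:
T IMPLIES P = False IMPLIES False = True
T IFF P = False IFF False = True
T OR P = False OR False = False
(T OR P) AND T = False AND False = False
T XOR ((T OR P) AND T) = False XOR False = False
T OR (T XOR ((T OR P) AND T)) = False OR False = False
(T IFF P) IFF (T OR (T XOR ((T OR P) AND T))) = True IFF False = False
P XOR T = False XOR False = False
P OR T = False OR False = False
(P OR T) IMPLIES P = False IMPLIES False = True
(P XOR T) IFF ((P OR T) IMPLIES P) = False IFF True = False
((P XOR T) IFF ((P OR T) IMPLIES P)) XOR P = False XOR False = False
((T IFF P) IFF (T OR (T XOR ((T OR P) AND T)))) IMPLIES (((P XOR T) IFF ((P OR T) IMPLIES P)) XOR P) = False IMPLIES False = True
(T IMPLIES P) IFF (((T IFF P) IFF (T OR (T XOR ((T OR P) AND T)))) IMPLIES (((P XOR T) IFF ((P OR T) IMPLIES P)) XOR P)) = True IFF True = True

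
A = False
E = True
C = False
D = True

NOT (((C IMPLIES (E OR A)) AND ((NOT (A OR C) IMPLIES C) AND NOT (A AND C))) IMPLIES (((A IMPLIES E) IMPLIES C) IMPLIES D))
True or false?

E OR A = True OR False = True
C IMPLIES (E OR A) = False IMPLIES True = True
A OR C = False OR False = False
NOT (A OR C) = NOT False = True
NOT (A OR C) IMPLIES C = True IMPLIES False = False
A AND C = False AND False = False
NOT (A AND C) = NOT False = True
(NOT (A OR C) IMPLIES C) AND NOT (A AND C) = False AND True = False
(C IMPLIES (E OR A)) AND ((NOT (A OR C) IMPLIES C) AND NOT (A AND C)) = True AND False = False
A IMPLIES E = False IMPLIES True = True
(A IMPLIES E) IMPLIES C = True IMPLIES False = False
((A IMPLIES E) IMPLIES C) IMPLIES D = False IMPLIES True = True
((C IMPLIES (E OR A)) AND ((NOT (A OR C) IMPLIES C) AND NOT (A AND C))) IMPLIES (((A IMPLIES E) IMPLIES C) IMPLIES D) = False IMPLIES True = True
NOT (((C IMPLIES (E OR A)) AND ((NOT (A OR C) IMPLIES C) AND NOT (A AND C))) IMPLIES (((A IMPLIES E) IMPLIES C) IMPLIES D)) = NOT True = False

False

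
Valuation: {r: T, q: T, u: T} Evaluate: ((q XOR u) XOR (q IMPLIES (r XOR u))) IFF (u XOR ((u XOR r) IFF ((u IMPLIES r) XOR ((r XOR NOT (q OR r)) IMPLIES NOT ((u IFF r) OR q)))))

q XOR u = T XOR T = F
r XOR u = T XOR T = F
q IMPLIES (r XOR u) = T IMPLIES F = F
(q XOR u) XOR (q IMPLIES (r XOR u)) = F XOR F = F
u XOR r = T XOR T = F
u IMPLIES r = T IMPLIES T = T
q OR r = T OR T = T
NOT (q OR r) = NOT T = F
r XOR NOT (q OR r) = T XOR F = T
u IFF r = T IFF T = T
(u IFF r) OR q = T OR T = T
NOT ((u IFF r) OR q) = NOT T = F
(r XOR NOT (q OR r)) IMPLIES NOT ((u IFF r) OR q) = T IMPLIES F = F
(u IMPLIES r) XOR ((r XOR NOT (q OR r)) IMPLIES NOT ((u IFF r) OR q)) = T XOR F = T
(u XOR r) IFF ((u IMPLIES r) XOR ((r XOR NOT (q OR r)) IMPLIES NOT ((u IFF r) OR q))) = F IFF T = F
u XOR ((u XOR r) IFF ((u IMPLIES r) XOR ((r XOR NOT (q OR r)) IMPLIES NOT ((u IFF r) OR q)))) = T XOR F = T
((q XOR u) XOR (q IMPLIES (r XOR u))) IFF (u XOR ((u XOR r) IFF ((u IMPLIES r) XOR ((r XOR NOT (q OR r)) IMPLIES NOT ((u IFF r) OR q))))) = F IFF T = F

F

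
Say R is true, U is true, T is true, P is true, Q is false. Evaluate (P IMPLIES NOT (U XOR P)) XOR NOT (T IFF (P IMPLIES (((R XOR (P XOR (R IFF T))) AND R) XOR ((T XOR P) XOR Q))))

U XOR P = true XOR true = false
NOT (U XOR P) = NOT false = true
P IMPLIES NOT (U XOR P) = true IMPLIES true = true
R IFF T = true IFF true = true
P XOR (R IFF T) = true XOR true = false
R XOR (P XOR (R IFF T)) = true XOR false = true
(R XOR (P XOR (R IFF T))) AND R = true AND true = true
T XOR P = true XOR true = false
(T XOR P) XOR Q = false XOR false = false
((R XOR (P XOR (R IFF T))) AND R) XOR ((T XOR P) XOR Q) = true XOR false = true
P IMPLIES (((R XOR (P XOR (R IFF T))) AND R) XOR ((T XOR P) XOR Q)) = true IMPLIES true = true
T IFF (P IMPLIES (((R XOR (P XOR (R IFF T))) AND R) XOR ((T XOR P) XOR Q))) = true IFF true = true
NOT (T IFF (P IMPLIES (((R XOR (P XOR (R IFF T))) AND R) XOR ((T XOR P) XOR Q)))) = NOT true = false
(P IMPLIES NOT (U XOR P)) XOR NOT (T IFF (P IMPLIES (((R XOR (P XOR (R IFF T))) AND R) XOR ((T XOR P) XOR Q)))) = true XOR false = true

true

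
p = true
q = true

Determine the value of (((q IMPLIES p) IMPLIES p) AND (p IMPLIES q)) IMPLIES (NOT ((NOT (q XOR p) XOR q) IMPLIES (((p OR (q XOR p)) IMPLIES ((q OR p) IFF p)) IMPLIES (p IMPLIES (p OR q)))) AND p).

q IMPLIES p = true IMPLIES true = true
(q IMPLIES p) IMPLIES p = true IMPLIES true = true
p IMPLIES q = true IMPLIES true = true
((q IMPLIES p) IMPLIES p) AND (p IMPLIES q) = true AND true = true
q XOR p = true XOR true = false
NOT (q XOR p) = NOT false = true
NOT (q XOR p) XOR q = true XOR true = false
q XOR p = true XOR true = false
p OR (q XOR p) = true OR false = true
q OR p = true OR true = true
(q OR p) IFF p = true IFF true = true
(p OR (q XOR p)) IMPLIES ((q OR p) IFF p) = true IMPLIES true = true
p OR q = true OR true = true
p IMPLIES (p OR q) = true IMPLIES true = true
((p OR (q XOR p)) IMPLIES ((q OR p) IFF p)) IMPLIES (p IMPLIES (p OR q)) = true IMPLIES true = true
(NOT (q XOR p) XOR q) IMPLIES (((p OR (q XOR p)) IMPLIES ((q OR p) IFF p)) IMPLIES (p IMPLIES (p OR q))) = false IMPLIES true = true
NOT ((NOT (q XOR p) XOR q) IMPLIES (((p OR (q XOR p)) IMPLIES ((q OR p) IFF p)) IMPLIES (p IMPLIES (p OR q)))) = NOT true = false
NOT ((NOT (q XOR p) XOR q) IMPLIES (((p OR (q XOR p)) IMPLIES ((q OR p) IFF p)) IMPLIES (p IMPLIES (p OR q)))) AND p = false AND true = false
(((q IMPLIES p) IMPLIES p) AND (p IMPLIES q)) IMPLIES (NOT ((NOT (q XOR p) XOR q) IMPLIES (((p OR (q XOR p)) IMPLIES ((q OR p) IFF p)) IMPLIES (p IMPLIES (p OR q)))) AND p) = true IMPLIES false = false

false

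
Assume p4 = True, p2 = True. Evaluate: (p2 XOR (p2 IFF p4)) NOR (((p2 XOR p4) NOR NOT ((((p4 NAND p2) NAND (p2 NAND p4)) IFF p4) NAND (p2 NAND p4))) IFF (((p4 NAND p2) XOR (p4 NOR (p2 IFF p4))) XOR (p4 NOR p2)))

True

Substituting p4=True, p2=True:
p2 IFF p4 = True IFF True = True
p2 XOR (p2 IFF p4) = True XOR True = False
p2 XOR p4 = True XOR True = False
p4 NAND p2 = True NAND True = False
p2 NAND p4 = True NAND True = False
(p4 NAND p2) NAND (p2 NAND p4) = False NAND False = True
((p4 NAND p2) NAND (p2 NAND p4)) IFF p4 = True IFF True = True
p2 NAND p4 = True NAND True = False
(((p4 NAND p2) NAND (p2 NAND p4)) IFF p4) NAND (p2 NAND p4) = True NAND False = True
NOT ((((p4 NAND p2) NAND (p2 NAND p4)) IFF p4) NAND (p2 NAND p4)) = NOT True = False
(p2 XOR p4) NOR NOT ((((p4 NAND p2) NAND (p2 NAND p4)) IFF p4) NAND (p2 NAND p4)) = False NOR False = True
p4 NAND p2 = True NAND True = False
p2 IFF p4 = True IFF True = True
p4 NOR (p2 IFF p4) = True NOR True = False
(p4 NAND p2) XOR (p4 NOR (p2 IFF p4)) = False XOR False = False
p4 NOR p2 = True NOR True = False
((p4 NAND p2) XOR (p4 NOR (p2 IFF p4))) XOR (p4 NOR p2) = False XOR False = False
((p2 XOR p4) NOR NOT ((((p4 NAND p2) NAND (p2 NAND p4)) IFF p4) NAND (p2 NAND p4))) IFF (((p4 NAND p2) XOR (p4 NOR (p2 IFF p4))) XOR (p4 NOR p2)) = True IFF False = False
(p2 XOR (p2 IFF p4)) NOR (((p2 XOR p4) NOR NOT ((((p4 NAND p2) NAND (p2 NAND p4)) IFF p4) NAND (p2 NAND p4))) IFF (((p4 NAND p2) XOR (p4 NOR (p2 IFF p4))) XOR (p4 NOR p2))) = False NOR False = True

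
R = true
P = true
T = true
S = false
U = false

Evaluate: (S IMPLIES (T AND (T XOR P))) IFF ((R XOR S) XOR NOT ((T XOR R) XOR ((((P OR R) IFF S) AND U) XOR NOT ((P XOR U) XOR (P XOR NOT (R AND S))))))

T XOR P = true XOR true = false
T AND (T XOR P) = true AND false = false
S IMPLIES (T AND (T XOR P)) = false IMPLIES false = true
R XOR S = true XOR false = true
T XOR R = true XOR true = false
P OR R = true OR true = true
(P OR R) IFF S = true IFF false = false
((P OR R) IFF S) AND U = false AND false = false
P XOR U = true XOR false = true
R AND S = true AND false = false
NOT (R AND S) = NOT false = true
P XOR NOT (R AND S) = true XOR true = false
(P XOR U) XOR (P XOR NOT (R AND S)) = true XOR false = true
NOT ((P XOR U) XOR (P XOR NOT (R AND S))) = NOT true = false
(((P OR R) IFF S) AND U) XOR NOT ((P XOR U) XOR (P XOR NOT (R AND S))) = false XOR false = false
(T XOR R) XOR ((((P OR R) IFF S) AND U) XOR NOT ((P XOR U) XOR (P XOR NOT (R AND S)))) = false XOR false = false
NOT ((T XOR R) XOR ((((P OR R) IFF S) AND U) XOR NOT ((P XOR U) XOR (P XOR NOT (R AND S))))) = NOT false = true
(R XOR S) XOR NOT ((T XOR R) XOR ((((P OR R) IFF S) AND U) XOR NOT ((P XOR U) XOR (P XOR NOT (R AND S))))) = true XOR true = false
(S IMPLIES (T AND (T XOR P))) IFF ((R XOR S) XOR NOT ((T XOR R) XOR ((((P OR R) IFF S) AND U) XOR NOT ((P XOR U) XOR (P XOR NOT (R AND S)))))) = true IFF false = false

false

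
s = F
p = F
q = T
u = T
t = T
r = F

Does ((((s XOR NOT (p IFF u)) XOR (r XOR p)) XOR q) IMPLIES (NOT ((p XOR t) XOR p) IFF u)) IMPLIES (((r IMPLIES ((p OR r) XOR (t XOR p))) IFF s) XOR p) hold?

F

Substituting s=F, p=F, q=T, u=T, t=T, r=F:
p IFF u = F IFF T = F
NOT (p IFF u) = NOT F = T
s XOR NOT (p IFF u) = F XOR T = T
r XOR p = F XOR F = F
(s XOR NOT (p IFF u)) XOR (r XOR p) = T XOR F = T
((s XOR NOT (p IFF u)) XOR (r XOR p)) XOR q = T XOR T = F
p XOR t = F XOR T = T
(p XOR t) XOR p = T XOR F = T
NOT ((p XOR t) XOR p) = NOT T = F
NOT ((p XOR t) XOR p) IFF u = F IFF T = F
(((s XOR NOT (p IFF u)) XOR (r XOR p)) XOR q) IMPLIES (NOT ((p XOR t) XOR p) IFF u) = F IMPLIES F = T
p OR r = F OR F = F
t XOR p = T XOR F = T
(p OR r) XOR (t XOR p) = F XOR T = T
r IMPLIES ((p OR r) XOR (t XOR p)) = F IMPLIES T = T
(r IMPLIES ((p OR r) XOR (t XOR p))) IFF s = T IFF F = F
((r IMPLIES ((p OR r) XOR (t XOR p))) IFF s) XOR p = F XOR F = F
((((s XOR NOT (p IFF u)) XOR (r XOR p)) XOR q) IMPLIES (NOT ((p XOR t) XOR p) IFF u)) IMPLIES (((r IMPLIES ((p OR r) XOR (t XOR p))) IFF s) XOR p) = T IMPLIES F = F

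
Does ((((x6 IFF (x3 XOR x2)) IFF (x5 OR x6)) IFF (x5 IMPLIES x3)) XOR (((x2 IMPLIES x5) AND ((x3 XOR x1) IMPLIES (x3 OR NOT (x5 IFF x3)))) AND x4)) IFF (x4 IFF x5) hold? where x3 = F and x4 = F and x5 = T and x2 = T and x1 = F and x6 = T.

T

x3 XOR x2 = F XOR T = T
x6 IFF (x3 XOR x2) = T IFF T = T
x5 OR x6 = T OR T = T
(x6 IFF (x3 XOR x2)) IFF (x5 OR x6) = T IFF T = T
x5 IMPLIES x3 = T IMPLIES F = F
((x6 IFF (x3 XOR x2)) IFF (x5 OR x6)) IFF (x5 IMPLIES x3) = T IFF F = F
x2 IMPLIES x5 = T IMPLIES T = T
x3 XOR x1 = F XOR F = F
x5 IFF x3 = T IFF F = F
NOT (x5 IFF x3) = NOT F = T
x3 OR NOT (x5 IFF x3) = F OR T = T
(x3 XOR x1) IMPLIES (x3 OR NOT (x5 IFF x3)) = F IMPLIES T = T
(x2 IMPLIES x5) AND ((x3 XOR x1) IMPLIES (x3 OR NOT (x5 IFF x3))) = T AND T = T
((x2 IMPLIES x5) AND ((x3 XOR x1) IMPLIES (x3 OR NOT (x5 IFF x3)))) AND x4 = T AND F = F
(((x6 IFF (x3 XOR x2)) IFF (x5 OR x6)) IFF (x5 IMPLIES x3)) XOR (((x2 IMPLIES x5) AND ((x3 XOR x1) IMPLIES (x3 OR NOT (x5 IFF x3)))) AND x4) = F XOR F = F
x4 IFF x5 = F IFF T = F
((((x6 IFF (x3 XOR x2)) IFF (x5 OR x6)) IFF (x5 IMPLIES x3)) XOR (((x2 IMPLIES x5) AND ((x3 XOR x1) IMPLIES (x3 OR NOT (x5 IFF x3)))) AND x4)) IFF (x4 IFF x5) = F IFF F = T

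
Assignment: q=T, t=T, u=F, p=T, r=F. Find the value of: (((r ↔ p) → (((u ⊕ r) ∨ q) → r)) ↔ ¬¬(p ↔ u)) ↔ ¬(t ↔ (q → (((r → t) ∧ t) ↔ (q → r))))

Substituting q=T, t=T, u=F, p=T, r=F:
r ↔ p = F ↔ T = F
u ⊕ r = F ⊕ F = F
(u ⊕ r) ∨ q = F ∨ T = T
((u ⊕ r) ∨ q) → r = T → F = F
(r ↔ p) → (((u ⊕ r) ∨ q) → r) = F → F = T
p ↔ u = T ↔ F = F
¬(p ↔ u) = ¬F = T
¬¬(p ↔ u) = ¬T = F
((r ↔ p) → (((u ⊕ r) ∨ q) → r)) ↔ ¬¬(p ↔ u) = T ↔ F = F
r → t = F → T = T
(r → t) ∧ t = T ∧ T = T
q → r = T → F = F
((r → t) ∧ t) ↔ (q → r) = T ↔ F = F
q → (((r → t) ∧ t) ↔ (q → r)) = T → F = F
t ↔ (q → (((r → t) ∧ t) ↔ (q → r))) = T ↔ F = F
¬(t ↔ (q → (((r → t) ∧ t) ↔ (q → r)))) = ¬F = T
(((r ↔ p) → (((u ⊕ r) ∨ q) → r)) ↔ ¬¬(p ↔ u)) ↔ ¬(t ↔ (q → (((r → t) ∧ t) ↔ (q → r)))) = F ↔ T = F

F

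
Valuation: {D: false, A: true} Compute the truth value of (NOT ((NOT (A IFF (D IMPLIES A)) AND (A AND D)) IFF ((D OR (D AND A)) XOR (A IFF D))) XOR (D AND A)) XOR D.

D IMPLIES A = false IMPLIES true = true
A IFF (D IMPLIES A) = true IFF true = true
NOT (A IFF (D IMPLIES A)) = NOT true = false
A AND D = true AND false = false
NOT (A IFF (D IMPLIES A)) AND (A AND D) = false AND false = false
D AND A = false AND true = false
D OR (D AND A) = false OR false = false
A IFF D = true IFF false = false
(D OR (D AND A)) XOR (A IFF D) = false XOR false = false
(NOT (A IFF (D IMPLIES A)) AND (A AND D)) IFF ((D OR (D AND A)) XOR (A IFF D)) = false IFF false = true
NOT ((NOT (A IFF (D IMPLIES A)) AND (A AND D)) IFF ((D OR (D AND A)) XOR (A IFF D))) = NOT true = false
D AND A = false AND true = false
NOT ((NOT (A IFF (D IMPLIES A)) AND (A AND D)) IFF ((D OR (D AND A)) XOR (A IFF D))) XOR (D AND A) = false XOR false = false
(NOT ((NOT (A IFF (D IMPLIES A)) AND (A AND D)) IFF ((D OR (D AND A)) XOR (A IFF D))) XOR (D AND A)) XOR D = false XOR false = false

false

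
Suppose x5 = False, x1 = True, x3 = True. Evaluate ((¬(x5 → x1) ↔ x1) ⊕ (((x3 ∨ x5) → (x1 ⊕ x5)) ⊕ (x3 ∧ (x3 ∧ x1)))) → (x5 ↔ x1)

x5 → x1 = False → True = True
¬(x5 → x1) = ¬True = False
¬(x5 → x1) ↔ x1 = False ↔ True = False
x3 ∨ x5 = True ∨ False = True
x1 ⊕ x5 = True ⊕ False = True
(x3 ∨ x5) → (x1 ⊕ x5) = True → True = True
x3 ∧ x1 = True ∧ True = True
x3 ∧ (x3 ∧ x1) = True ∧ True = True
((x3 ∨ x5) → (x1 ⊕ x5)) ⊕ (x3 ∧ (x3 ∧ x1)) = True ⊕ True = False
(¬(x5 → x1) ↔ x1) ⊕ (((x3 ∨ x5) → (x1 ⊕ x5)) ⊕ (x3 ∧ (x3 ∧ x1))) = False ⊕ False = False
x5 ↔ x1 = False ↔ True = False
((¬(x5 → x1) ↔ x1) ⊕ (((x3 ∨ x5) → (x1 ⊕ x5)) ⊕ (x3 ∧ (x3 ∧ x1)))) → (x5 ↔ x1) = False → False = True

True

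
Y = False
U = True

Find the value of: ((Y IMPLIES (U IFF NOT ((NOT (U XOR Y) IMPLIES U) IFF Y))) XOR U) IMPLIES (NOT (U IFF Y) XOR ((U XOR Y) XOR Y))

True

U XOR Y = True XOR False = True
NOT (U XOR Y) = NOT True = False
NOT (U XOR Y) IMPLIES U = False IMPLIES True = True
(NOT (U XOR Y) IMPLIES U) IFF Y = True IFF False = False
NOT ((NOT (U XOR Y) IMPLIES U) IFF Y) = NOT False = True
U IFF NOT ((NOT (U XOR Y) IMPLIES U) IFF Y) = True IFF True = True
Y IMPLIES (U IFF NOT ((NOT (U XOR Y) IMPLIES U) IFF Y)) = False IMPLIES True = True
(Y IMPLIES (U IFF NOT ((NOT (U XOR Y) IMPLIES U) IFF Y))) XOR U = True XOR True = False
U IFF Y = True IFF False = False
NOT (U IFF Y) = NOT False = True
U XOR Y = True XOR False = True
(U XOR Y) XOR Y = True XOR False = True
NOT (U IFF Y) XOR ((U XOR Y) XOR Y) = True XOR True = False
((Y IMPLIES (U IFF NOT ((NOT (U XOR Y) IMPLIES U) IFF Y))) XOR U) IMPLIES (NOT (U IFF Y) XOR ((U XOR Y) XOR Y)) = False IMPLIES False = True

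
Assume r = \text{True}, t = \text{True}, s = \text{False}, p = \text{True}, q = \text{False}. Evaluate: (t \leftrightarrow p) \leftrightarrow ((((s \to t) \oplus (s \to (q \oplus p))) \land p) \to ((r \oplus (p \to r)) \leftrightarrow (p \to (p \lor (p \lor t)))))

t \leftrightarrow p = \text{True} \leftrightarrow \text{True} = \text{True}
s \to t = \text{False} \to \text{True} = \text{True}
q \oplus p = \text{False} \oplus \text{True} = \text{True}
s \to (q \oplus p) = \text{False} \to \text{True} = \text{True}
(s \to t) \oplus (s \to (q \oplus p)) = \text{True} \oplus \text{True} = \text{False}
((s \to t) \oplus (s \to (q \oplus p))) \land p = \text{False} \land \text{True} = \text{False}
p \to r = \text{True} \to \text{True} = \text{True}
r \oplus (p \to r) = \text{True} \oplus \text{True} = \text{False}
p \lor t = \text{True} \lor \text{True} = \text{True}
p \lor (p \lor t) = \text{True} \lor \text{True} = \text{True}
p \to (p \lor (p \lor t)) = \text{True} \to \text{True} = \text{True}
(r \oplus (p \to r)) \leftrightarrow (p \to (p \lor (p \lor t))) = \text{False} \leftrightarrow \text{True} = \text{False}
(((s \to t) \oplus (s \to (q \oplus p))) \land p) \to ((r \oplus (p \to r)) \leftrightarrow (p \to (p \lor (p \lor t)))) = \text{False} \to \text{False} = \text{True}
(t \leftrightarrow p) \leftrightarrow ((((s \to t) \oplus (s \to (q \oplus p))) \land p) \to ((r \oplus (p \to r)) \leftrightarrow (p \to (p \lor (p \lor t))))) = \text{True} \leftrightarrow \text{True} = \text{True}

\text{True}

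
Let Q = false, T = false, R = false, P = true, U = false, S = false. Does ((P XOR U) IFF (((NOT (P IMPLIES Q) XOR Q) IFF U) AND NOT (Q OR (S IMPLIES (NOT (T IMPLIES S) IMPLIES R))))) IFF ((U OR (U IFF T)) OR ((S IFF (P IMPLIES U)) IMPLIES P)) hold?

P XOR U = true XOR false = true
P IMPLIES Q = true IMPLIES false = false
NOT (P IMPLIES Q) = NOT false = true
NOT (P IMPLIES Q) XOR Q = true XOR false = true
(NOT (P IMPLIES Q) XOR Q) IFF U = true IFF false = false
T IMPLIES S = false IMPLIES false = true
NOT (T IMPLIES S) = NOT true = false
NOT (T IMPLIES S) IMPLIES R = false IMPLIES false = true
S IMPLIES (NOT (T IMPLIES S) IMPLIES R) = false IMPLIES true = true
Q OR (S IMPLIES (NOT (T IMPLIES S) IMPLIES R)) = false OR true = true
NOT (Q OR (S IMPLIES (NOT (T IMPLIES S) IMPLIES R))) = NOT true = false
((NOT (P IMPLIES Q) XOR Q) IFF U) AND NOT (Q OR (S IMPLIES (NOT (T IMPLIES S) IMPLIES R))) = false AND false = false
(P XOR U) IFF (((NOT (P IMPLIES Q) XOR Q) IFF U) AND NOT (Q OR (S IMPLIES (NOT (T IMPLIES S) IMPLIES R)))) = true IFF false = false
U IFF T = false IFF false = true
U OR (U IFF T) = false OR true = true
P IMPLIES U = true IMPLIES false = false
S IFF (P IMPLIES U) = false IFF false = true
(S IFF (P IMPLIES U)) IMPLIES P = true IMPLIES true = true
(U OR (U IFF T)) OR ((S IFF (P IMPLIES U)) IMPLIES P) = true OR true = true
((P XOR U) IFF (((NOT (P IMPLIES Q) XOR Q) IFF U) AND NOT (Q OR (S IMPLIES (NOT (T IMPLIES S) IMPLIES R))))) IFF ((U OR (U IFF T)) OR ((S IFF (P IMPLIES U)) IMPLIES P)) = false IFF true = false

false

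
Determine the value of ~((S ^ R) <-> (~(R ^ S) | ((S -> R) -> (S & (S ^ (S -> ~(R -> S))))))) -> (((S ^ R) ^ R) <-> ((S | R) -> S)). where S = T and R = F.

S ^ R = T ^ F = T
R ^ S = F ^ T = T
~(R ^ S) = ~T = F
S -> R = T -> F = F
R -> S = F -> T = T
~(R -> S) = ~T = F
S -> ~(R -> S) = T -> F = F
S ^ (S -> ~(R -> S)) = T ^ F = T
S & (S ^ (S -> ~(R -> S))) = T & T = T
(S -> R) -> (S & (S ^ (S -> ~(R -> S)))) = F -> T = T
~(R ^ S) | ((S -> R) -> (S & (S ^ (S -> ~(R -> S))))) = F | T = T
(S ^ R) <-> (~(R ^ S) | ((S -> R) -> (S & (S ^ (S -> ~(R -> S)))))) = T <-> T = T
~((S ^ R) <-> (~(R ^ S) | ((S -> R) -> (S & (S ^ (S -> ~(R -> S))))))) = ~T = F
S ^ R = T ^ F = T
(S ^ R) ^ R = T ^ F = T
S | R = T | F = T
(S | R) -> S = T -> T = T
((S ^ R) ^ R) <-> ((S | R) -> S) = T <-> T = T
~((S ^ R) <-> (~(R ^ S) | ((S -> R) -> (S & (S ^ (S -> ~(R -> S))))))) -> (((S ^ R) ^ R) <-> ((S | R) -> S)) = F -> T = T

T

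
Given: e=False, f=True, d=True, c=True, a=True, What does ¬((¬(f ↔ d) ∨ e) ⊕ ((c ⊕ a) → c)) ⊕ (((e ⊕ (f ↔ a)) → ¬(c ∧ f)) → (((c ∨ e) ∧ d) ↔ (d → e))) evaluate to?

True

Substituting e=False, f=True, d=True, c=True, a=True:
f ↔ d = True ↔ True = True
¬(f ↔ d) = ¬True = False
¬(f ↔ d) ∨ e = False ∨ False = False
c ⊕ a = True ⊕ True = False
(c ⊕ a) → c = False → True = True
(¬(f ↔ d) ∨ e) ⊕ ((c ⊕ a) → c) = False ⊕ True = True
¬((¬(f ↔ d) ∨ e) ⊕ ((c ⊕ a) → c)) = ¬True = False
f ↔ a = True ↔ True = True
e ⊕ (f ↔ a) = False ⊕ True = True
c ∧ f = True ∧ True = True
¬(c ∧ f) = ¬True = False
(e ⊕ (f ↔ a)) → ¬(c ∧ f) = True → False = False
c ∨ e = True ∨ False = True
(c ∨ e) ∧ d = True ∧ True = True
d → e = True → False = False
((c ∨ e) ∧ d) ↔ (d → e) = True ↔ False = False
((e ⊕ (f ↔ a)) → ¬(c ∧ f)) → (((c ∨ e) ∧ d) ↔ (d → e)) = False → False = True
¬((¬(f ↔ d) ∨ e) ⊕ ((c ⊕ a) → c)) ⊕ (((e ⊕ (f ↔ a)) → ¬(c ∧ f)) → (((c ∨ e) ∧ d) ↔ (d → e))) = False ⊕ True = True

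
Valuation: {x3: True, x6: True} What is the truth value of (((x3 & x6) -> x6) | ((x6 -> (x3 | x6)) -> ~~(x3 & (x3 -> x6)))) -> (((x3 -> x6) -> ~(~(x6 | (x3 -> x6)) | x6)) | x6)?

True

Substituting x3=True, x6=True:
x3 & x6 = True & True = True
(x3 & x6) -> x6 = True -> True = True
x3 | x6 = True | True = True
x6 -> (x3 | x6) = True -> True = True
x3 -> x6 = True -> True = True
x3 & (x3 -> x6) = True & True = True
~(x3 & (x3 -> x6)) = ~True = False
~~(x3 & (x3 -> x6)) = ~False = True
(x6 -> (x3 | x6)) -> ~~(x3 & (x3 -> x6)) = True -> True = True
((x3 & x6) -> x6) | ((x6 -> (x3 | x6)) -> ~~(x3 & (x3 -> x6))) = True | True = True
x3 -> x6 = True -> True = True
x3 -> x6 = True -> True = True
x6 | (x3 -> x6) = True | True = True
~(x6 | (x3 -> x6)) = ~True = False
~(x6 | (x3 -> x6)) | x6 = False | True = True
~(~(x6 | (x3 -> x6)) | x6) = ~True = False
(x3 -> x6) -> ~(~(x6 | (x3 -> x6)) | x6) = True -> False = False
((x3 -> x6) -> ~(~(x6 | (x3 -> x6)) | x6)) | x6 = False | True = True
(((x3 & x6) -> x6) | ((x6 -> (x3 | x6)) -> ~~(x3 & (x3 -> x6)))) -> (((x3 -> x6) -> ~(~(x6 | (x3 -> x6)) | x6)) | x6) = True -> True = True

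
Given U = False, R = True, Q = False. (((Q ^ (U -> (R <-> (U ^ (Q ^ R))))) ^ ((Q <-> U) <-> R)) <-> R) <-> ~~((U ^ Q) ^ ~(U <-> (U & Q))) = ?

True

Substituting U=False, R=True, Q=False:
Q ^ R = False ^ True = True
U ^ (Q ^ R) = False ^ True = True
R <-> (U ^ (Q ^ R)) = True <-> True = True
U -> (R <-> (U ^ (Q ^ R))) = False -> True = True
Q ^ (U -> (R <-> (U ^ (Q ^ R)))) = False ^ True = True
Q <-> U = False <-> False = True
(Q <-> U) <-> R = True <-> True = True
(Q ^ (U -> (R <-> (U ^ (Q ^ R))))) ^ ((Q <-> U) <-> R) = True ^ True = False
((Q ^ (U -> (R <-> (U ^ (Q ^ R))))) ^ ((Q <-> U) <-> R)) <-> R = False <-> True = False
U ^ Q = False ^ False = False
U & Q = False & False = False
U <-> (U & Q) = False <-> False = True
~(U <-> (U & Q)) = ~True = False
(U ^ Q) ^ ~(U <-> (U & Q)) = False ^ False = False
~((U ^ Q) ^ ~(U <-> (U & Q))) = ~False = True
~~((U ^ Q) ^ ~(U <-> (U & Q))) = ~True = False
(((Q ^ (U -> (R <-> (U ^ (Q ^ R))))) ^ ((Q <-> U) <-> R)) <-> R) <-> ~~((U ^ Q) ^ ~(U <-> (U & Q))) = False <-> False = True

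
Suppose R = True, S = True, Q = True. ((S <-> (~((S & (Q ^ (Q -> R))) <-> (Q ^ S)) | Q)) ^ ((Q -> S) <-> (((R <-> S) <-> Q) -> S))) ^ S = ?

True

Q -> R = True -> True = True
Q ^ (Q -> R) = True ^ True = False
S & (Q ^ (Q -> R)) = True & False = False
Q ^ S = True ^ True = False
(S & (Q ^ (Q -> R))) <-> (Q ^ S) = False <-> False = True
~((S & (Q ^ (Q -> R))) <-> (Q ^ S)) = ~True = False
~((S & (Q ^ (Q -> R))) <-> (Q ^ S)) | Q = False | True = True
S <-> (~((S & (Q ^ (Q -> R))) <-> (Q ^ S)) | Q) = True <-> True = True
Q -> S = True -> True = True
R <-> S = True <-> True = True
(R <-> S) <-> Q = True <-> True = True
((R <-> S) <-> Q) -> S = True -> True = True
(Q -> S) <-> (((R <-> S) <-> Q) -> S) = True <-> True = True
(S <-> (~((S & (Q ^ (Q -> R))) <-> (Q ^ S)) | Q)) ^ ((Q -> S) <-> (((R <-> S) <-> Q) -> S)) = True ^ True = False
((S <-> (~((S & (Q ^ (Q -> R))) <-> (Q ^ S)) | Q)) ^ ((Q -> S) <-> (((R <-> S) <-> Q) -> S))) ^ S = False ^ True = True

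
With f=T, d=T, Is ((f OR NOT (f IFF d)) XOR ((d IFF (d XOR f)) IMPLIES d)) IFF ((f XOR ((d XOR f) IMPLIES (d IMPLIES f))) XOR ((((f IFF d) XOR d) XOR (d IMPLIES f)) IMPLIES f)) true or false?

F

f IFF d = T IFF T = T
NOT (f IFF d) = NOT T = F
f OR NOT (f IFF d) = T OR F = T
d XOR f = T XOR T = F
d IFF (d XOR f) = T IFF F = F
(d IFF (d XOR f)) IMPLIES d = F IMPLIES T = T
(f OR NOT (f IFF d)) XOR ((d IFF (d XOR f)) IMPLIES d) = T XOR T = F
d XOR f = T XOR T = F
d IMPLIES f = T IMPLIES T = T
(d XOR f) IMPLIES (d IMPLIES f) = F IMPLIES T = T
f XOR ((d XOR f) IMPLIES (d IMPLIES f)) = T XOR T = F
f IFF d = T IFF T = T
(f IFF d) XOR d = T XOR T = F
d IMPLIES f = T IMPLIES T = T
((f IFF d) XOR d) XOR (d IMPLIES f) = F XOR T = T
(((f IFF d) XOR d) XOR (d IMPLIES f)) IMPLIES f = T IMPLIES T = T
(f XOR ((d XOR f) IMPLIES (d IMPLIES f))) XOR ((((f IFF d) XOR d) XOR (d IMPLIES f)) IMPLIES f) = F XOR T = T
((f OR NOT (f IFF d)) XOR ((d IFF (d XOR f)) IMPLIES d)) IFF ((f XOR ((d XOR f) IMPLIES (d IMPLIES f))) XOR ((((f IFF d) XOR d) XOR (d IMPLIES f)) IMPLIES f)) = F IFF T = F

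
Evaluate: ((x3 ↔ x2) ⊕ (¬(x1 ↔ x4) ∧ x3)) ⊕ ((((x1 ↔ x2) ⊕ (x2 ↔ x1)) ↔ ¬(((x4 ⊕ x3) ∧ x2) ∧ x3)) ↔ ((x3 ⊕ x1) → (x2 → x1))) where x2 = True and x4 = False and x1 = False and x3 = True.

True

Substituting x2=True, x4=False, x1=False, x3=True:
x3 ↔ x2 = True ↔ True = True
x1 ↔ x4 = False ↔ False = True
¬(x1 ↔ x4) = ¬True = False
¬(x1 ↔ x4) ∧ x3 = False ∧ True = False
(x3 ↔ x2) ⊕ (¬(x1 ↔ x4) ∧ x3) = True ⊕ False = True
x1 ↔ x2 = False ↔ True = False
x2 ↔ x1 = True ↔ False = False
(x1 ↔ x2) ⊕ (x2 ↔ x1) = False ⊕ False = False
x4 ⊕ x3 = False ⊕ True = True
(x4 ⊕ x3) ∧ x2 = True ∧ True = True
((x4 ⊕ x3) ∧ x2) ∧ x3 = True ∧ True = True
¬(((x4 ⊕ x3) ∧ x2) ∧ x3) = ¬True = False
((x1 ↔ x2) ⊕ (x2 ↔ x1)) ↔ ¬(((x4 ⊕ x3) ∧ x2) ∧ x3) = False ↔ False = True
x3 ⊕ x1 = True ⊕ False = True
x2 → x1 = True → False = False
(x3 ⊕ x1) → (x2 → x1) = True → False = False
(((x1 ↔ x2) ⊕ (x2 ↔ x1)) ↔ ¬(((x4 ⊕ x3) ∧ x2) ∧ x3)) ↔ ((x3 ⊕ x1) → (x2 → x1)) = True ↔ False = False
((x3 ↔ x2) ⊕ (¬(x1 ↔ x4) ∧ x3)) ⊕ ((((x1 ↔ x2) ⊕ (x2 ↔ x1)) ↔ ¬(((x4 ⊕ x3) ∧ x2) ∧ x3)) ↔ ((x3 ⊕ x1) → (x2 → x1))) = True ⊕ False = True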